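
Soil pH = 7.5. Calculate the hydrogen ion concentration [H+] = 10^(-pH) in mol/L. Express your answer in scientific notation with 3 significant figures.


Step 1: [H+] = 10^(-pH)
Step 2: [H+] = 10^(-7.5)
Step 3: [H+] = 3.16e-08 mol/L

3.16e-08


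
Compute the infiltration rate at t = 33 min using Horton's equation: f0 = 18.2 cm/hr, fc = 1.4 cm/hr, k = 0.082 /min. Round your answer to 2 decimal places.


Step 1: f = fc + (f0 - fc) * exp(-k * t)
Step 2: exp(-0.082 * 33) = 0.066803
Step 3: f = 1.4 + (18.2 - 1.4) * 0.066803
Step 4: f = 1.4 + 16.8 * 0.066803
Step 5: f = 2.52 cm/hr

2.52


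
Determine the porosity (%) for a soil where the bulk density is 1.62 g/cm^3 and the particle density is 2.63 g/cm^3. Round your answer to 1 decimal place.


Step 1: Formula: n = 100 * (1 - BD / PD)
Step 2: n = 100 * (1 - 1.62 / 2.63)
Step 3: n = 100 * (1 - 0.61597)
Step 4: n = 38.4%

38.4


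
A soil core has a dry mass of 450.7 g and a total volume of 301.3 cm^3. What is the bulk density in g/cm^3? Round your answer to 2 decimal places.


Step 1: Identify the formula: BD = dry mass / volume
Step 2: Substitute values: BD = 450.7 / 301.3
Step 3: BD = 1.5 g/cm^3

1.5


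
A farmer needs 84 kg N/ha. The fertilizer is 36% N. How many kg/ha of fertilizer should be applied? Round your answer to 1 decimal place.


Step 1: Fertilizer rate = target N / (N content / 100)
Step 2: Rate = 84 / (36 / 100)
Step 3: Rate = 84 / 0.36
Step 4: Rate = 233.3 kg/ha

233.3


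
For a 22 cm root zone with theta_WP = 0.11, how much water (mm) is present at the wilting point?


Step 1: Water (mm) = theta_WP * depth * 10
Step 2: Water = 0.11 * 22 * 10
Step 3: Water = 24.2 mm

24.2


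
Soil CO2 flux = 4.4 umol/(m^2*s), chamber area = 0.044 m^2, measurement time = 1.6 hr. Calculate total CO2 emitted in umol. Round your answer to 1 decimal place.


Step 1: Convert time to seconds: 1.6 hr * 3600 = 5760.0 s
Step 2: Total = flux * area * time_s
Step 3: Total = 4.4 * 0.044 * 5760.0
Step 4: Total = 1115.1 umol

1115.1


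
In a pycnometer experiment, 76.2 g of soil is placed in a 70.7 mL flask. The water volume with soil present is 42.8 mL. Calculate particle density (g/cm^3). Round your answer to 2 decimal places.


Step 1: Volume of solids = flask volume - water volume with soil
Step 2: V_solids = 70.7 - 42.8 = 27.9 mL
Step 3: Particle density = mass / V_solids = 76.2 / 27.9 = 2.73 g/cm^3

2.73


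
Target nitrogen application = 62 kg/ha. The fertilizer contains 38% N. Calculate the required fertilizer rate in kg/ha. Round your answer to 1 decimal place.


Step 1: Fertilizer rate = target N / (N content / 100)
Step 2: Rate = 62 / (38 / 100)
Step 3: Rate = 62 / 0.38
Step 4: Rate = 163.2 kg/ha

163.2


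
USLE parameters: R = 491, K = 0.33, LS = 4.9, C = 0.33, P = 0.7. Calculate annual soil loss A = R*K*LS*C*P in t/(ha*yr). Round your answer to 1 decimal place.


Step 1: A = R * K * LS * C * P
Step 2: R * K = 491 * 0.33 = 162.03
Step 3: (R*K) * LS = 162.03 * 4.9 = 793.947
Step 4: * C * P = 793.947 * 0.33 * 0.7 = 183.4
Step 5: A = 183.4 t/(ha*yr)

183.4


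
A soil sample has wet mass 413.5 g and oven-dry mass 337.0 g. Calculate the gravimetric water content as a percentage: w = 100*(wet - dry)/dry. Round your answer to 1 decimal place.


Step 1: Water mass = wet - dry = 413.5 - 337.0 = 76.5 g
Step 2: w = 100 * water mass / dry mass
Step 3: w = 100 * 76.5 / 337.0 = 22.7%

22.7


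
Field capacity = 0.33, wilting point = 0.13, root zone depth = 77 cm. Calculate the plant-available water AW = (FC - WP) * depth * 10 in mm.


Step 1: Available water = (FC - WP) * depth * 10
Step 2: AW = (0.33 - 0.13) * 77 * 10
Step 3: AW = 0.2 * 77 * 10
Step 4: AW = 154.0 mm

154.0


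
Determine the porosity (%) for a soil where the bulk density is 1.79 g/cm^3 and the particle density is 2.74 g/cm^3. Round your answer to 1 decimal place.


Step 1: Formula: n = 100 * (1 - BD / PD)
Step 2: n = 100 * (1 - 1.79 / 2.74)
Step 3: n = 100 * (1 - 0.65328)
Step 4: n = 34.7%

34.7


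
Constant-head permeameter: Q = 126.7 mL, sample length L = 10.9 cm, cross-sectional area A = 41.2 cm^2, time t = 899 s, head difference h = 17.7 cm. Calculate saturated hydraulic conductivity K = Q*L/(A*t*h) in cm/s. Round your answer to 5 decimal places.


Step 1: K = Q * L / (A * t * h)
Step 2: Numerator = 126.7 * 10.9 = 1381.03
Step 3: Denominator = 41.2 * 899 * 17.7 = 655586.76
Step 4: K = 1381.03 / 655586.76 = 0.00211 cm/s

0.00211


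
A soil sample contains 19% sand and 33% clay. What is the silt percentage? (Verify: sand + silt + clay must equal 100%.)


Step 1: sand + silt + clay = 100%
Step 2: silt = 100 - sand - clay
Step 3: silt = 100 - 19 - 33
Step 4: silt = 48%

48


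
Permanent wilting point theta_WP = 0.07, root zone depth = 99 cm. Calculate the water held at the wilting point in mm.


Step 1: Water (mm) = theta_WP * depth * 10
Step 2: Water = 0.07 * 99 * 10
Step 3: Water = 69.3 mm

69.3


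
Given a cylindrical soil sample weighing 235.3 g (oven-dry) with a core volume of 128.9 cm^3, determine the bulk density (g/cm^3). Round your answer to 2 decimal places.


Step 1: Identify the formula: BD = dry mass / volume
Step 2: Substitute values: BD = 235.3 / 128.9
Step 3: BD = 1.83 g/cm^3

1.83


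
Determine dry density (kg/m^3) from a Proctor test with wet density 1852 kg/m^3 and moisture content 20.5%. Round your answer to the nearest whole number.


Step 1: Dry density = wet density / (1 + w/100)
Step 2: Dry density = 1852 / (1 + 20.5/100)
Step 3: Dry density = 1852 / 1.205
Step 4: Dry density = 1537 kg/m^3

1537


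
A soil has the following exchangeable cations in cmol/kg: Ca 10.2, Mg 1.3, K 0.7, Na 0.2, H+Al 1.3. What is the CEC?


Step 1: CEC = Ca + Mg + K + Na + (H+Al)
Step 2: CEC = 10.2 + 1.3 + 0.7 + 0.2 + 1.3
Step 3: CEC = 13.7 cmol/kg

13.7


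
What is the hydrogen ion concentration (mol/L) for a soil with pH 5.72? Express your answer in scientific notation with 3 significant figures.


Step 1: [H+] = 10^(-pH)
Step 2: [H+] = 10^(-5.72)
Step 3: [H+] = 1.91e-06 mol/L

1.91e-06


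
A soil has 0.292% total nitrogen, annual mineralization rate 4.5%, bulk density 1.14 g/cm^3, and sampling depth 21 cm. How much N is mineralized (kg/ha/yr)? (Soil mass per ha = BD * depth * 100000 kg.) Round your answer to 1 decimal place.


Step 1: Soil mass per ha = BD * depth * 100000 = 1.14 * 21 * 100000 = 2394000 kg
Step 2: Total N pool = soil mass * N%/100 = 2394000 * 0.292/100 = 6990.48 kg/ha
Step 3: N mineralized = N pool * rate%/100 = 6990.48 * 4.5/100 = 314.6 kg/ha/yr

314.6


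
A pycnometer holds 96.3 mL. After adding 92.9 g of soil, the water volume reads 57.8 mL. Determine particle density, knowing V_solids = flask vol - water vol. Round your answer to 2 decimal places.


Step 1: Volume of solids = flask volume - water volume with soil
Step 2: V_solids = 96.3 - 57.8 = 38.5 mL
Step 3: Particle density = mass / V_solids = 92.9 / 38.5 = 2.41 g/cm^3

2.41


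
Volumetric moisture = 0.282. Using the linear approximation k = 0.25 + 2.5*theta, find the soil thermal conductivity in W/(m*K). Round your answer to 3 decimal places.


Step 1: k = 0.25 + 2.5 * theta
Step 2: k = 0.25 + 2.5 * 0.282
Step 3: k = 0.25 + 0.705
Step 4: k = 0.955 W/(m*K)

0.955


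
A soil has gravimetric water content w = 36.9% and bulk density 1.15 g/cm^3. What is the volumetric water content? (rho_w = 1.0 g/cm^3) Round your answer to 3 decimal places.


Step 1: theta = (w / 100) * BD / rho_w
Step 2: theta = (36.9 / 100) * 1.15 / 1.0
Step 3: theta = 0.369 * 1.15
Step 4: theta = 0.424

0.424


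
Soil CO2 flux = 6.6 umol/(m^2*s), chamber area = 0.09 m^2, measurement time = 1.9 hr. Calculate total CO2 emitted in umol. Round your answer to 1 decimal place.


Step 1: Convert time to seconds: 1.9 hr * 3600 = 6840.0 s
Step 2: Total = flux * area * time_s
Step 3: Total = 6.6 * 0.09 * 6840.0
Step 4: Total = 4063.0 umol

4063.0


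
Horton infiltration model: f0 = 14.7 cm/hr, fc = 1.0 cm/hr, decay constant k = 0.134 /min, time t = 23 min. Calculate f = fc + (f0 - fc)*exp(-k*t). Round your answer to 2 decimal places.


Step 1: f = fc + (f0 - fc) * exp(-k * t)
Step 2: exp(-0.134 * 23) = 0.045867
Step 3: f = 1.0 + (14.7 - 1.0) * 0.045867
Step 4: f = 1.0 + 13.7 * 0.045867
Step 5: f = 1.63 cm/hr

1.63


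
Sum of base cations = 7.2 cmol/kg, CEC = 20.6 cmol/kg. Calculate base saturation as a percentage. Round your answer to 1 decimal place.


Step 1: BS = 100 * (sum of bases) / CEC
Step 2: BS = 100 * 7.2 / 20.6
Step 3: BS = 35.0%

35.0


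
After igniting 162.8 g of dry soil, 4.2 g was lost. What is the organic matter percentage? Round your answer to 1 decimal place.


Step 1: OM% = 100 * LOI / sample mass
Step 2: OM = 100 * 4.2 / 162.8
Step 3: OM = 2.6%

2.6


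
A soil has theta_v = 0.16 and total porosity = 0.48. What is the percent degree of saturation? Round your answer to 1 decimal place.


Step 1: S = 100 * theta_v / n
Step 2: S = 100 * 0.16 / 0.48
Step 3: S = 33.3%

33.3


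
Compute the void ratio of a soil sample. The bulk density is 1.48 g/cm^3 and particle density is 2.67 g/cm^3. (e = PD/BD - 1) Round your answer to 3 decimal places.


Step 1: e = PD / BD - 1
Step 2: e = 2.67 / 1.48 - 1
Step 3: e = 1.80405 - 1
Step 4: e = 0.804

0.804


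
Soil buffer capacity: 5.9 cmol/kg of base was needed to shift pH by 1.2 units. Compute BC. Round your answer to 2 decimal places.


Step 1: BC = change in base / change in pH
Step 2: BC = 5.9 / 1.2
Step 3: BC = 4.92 cmol/(kg*pH unit)

4.92


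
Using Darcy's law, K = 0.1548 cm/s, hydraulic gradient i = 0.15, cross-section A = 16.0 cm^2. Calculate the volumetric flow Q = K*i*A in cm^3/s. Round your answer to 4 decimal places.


Step 1: Apply Darcy's law: Q = K * i * A
Step 2: Q = 0.1548 * 0.15 * 16.0
Step 3: Q = 0.3715 cm^3/s

0.3715


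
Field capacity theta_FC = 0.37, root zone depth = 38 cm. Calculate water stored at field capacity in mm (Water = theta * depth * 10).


Step 1: Water (mm) = theta_FC * depth (cm) * 10
Step 2: Water = 0.37 * 38 * 10
Step 3: Water = 140.6 mm

140.6


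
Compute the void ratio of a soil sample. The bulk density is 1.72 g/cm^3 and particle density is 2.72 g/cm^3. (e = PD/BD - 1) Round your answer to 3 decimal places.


Step 1: e = PD / BD - 1
Step 2: e = 2.72 / 1.72 - 1
Step 3: e = 1.5814 - 1
Step 4: e = 0.581

0.581


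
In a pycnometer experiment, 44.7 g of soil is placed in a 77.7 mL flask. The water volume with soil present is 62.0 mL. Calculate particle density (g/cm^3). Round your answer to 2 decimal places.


Step 1: Volume of solids = flask volume - water volume with soil
Step 2: V_solids = 77.7 - 62.0 = 15.7 mL
Step 3: Particle density = mass / V_solids = 44.7 / 15.7 = 2.85 g/cm^3

2.85


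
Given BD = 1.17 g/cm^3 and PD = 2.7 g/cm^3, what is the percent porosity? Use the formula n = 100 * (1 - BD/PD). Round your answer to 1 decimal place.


Step 1: Formula: n = 100 * (1 - BD / PD)
Step 2: n = 100 * (1 - 1.17 / 2.7)
Step 3: n = 100 * (1 - 0.43333)
Step 4: n = 56.7%

56.7


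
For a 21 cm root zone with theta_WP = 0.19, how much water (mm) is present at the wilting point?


Step 1: Water (mm) = theta_WP * depth * 10
Step 2: Water = 0.19 * 21 * 10
Step 3: Water = 39.9 mm

39.9


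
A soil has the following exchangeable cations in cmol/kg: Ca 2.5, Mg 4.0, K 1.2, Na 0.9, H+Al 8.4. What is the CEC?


Step 1: CEC = Ca + Mg + K + Na + (H+Al)
Step 2: CEC = 2.5 + 4.0 + 1.2 + 0.9 + 8.4
Step 3: CEC = 17.0 cmol/kg

17.0


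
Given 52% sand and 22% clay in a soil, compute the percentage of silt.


Step 1: sand + silt + clay = 100%
Step 2: silt = 100 - sand - clay
Step 3: silt = 100 - 52 - 22
Step 4: silt = 26%

26


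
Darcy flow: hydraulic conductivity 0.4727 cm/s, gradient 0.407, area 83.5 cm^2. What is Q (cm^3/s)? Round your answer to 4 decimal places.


Step 1: Apply Darcy's law: Q = K * i * A
Step 2: Q = 0.4727 * 0.407 * 83.5
Step 3: Q = 16.0645 cm^3/s

16.0645


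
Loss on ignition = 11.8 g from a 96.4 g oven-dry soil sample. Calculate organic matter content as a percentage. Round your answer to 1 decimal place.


Step 1: OM% = 100 * LOI / sample mass
Step 2: OM = 100 * 11.8 / 96.4
Step 3: OM = 12.2%

12.2


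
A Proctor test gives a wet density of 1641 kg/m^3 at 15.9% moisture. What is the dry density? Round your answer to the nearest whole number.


Step 1: Dry density = wet density / (1 + w/100)
Step 2: Dry density = 1641 / (1 + 15.9/100)
Step 3: Dry density = 1641 / 1.159
Step 4: Dry density = 1416 kg/m^3

1416


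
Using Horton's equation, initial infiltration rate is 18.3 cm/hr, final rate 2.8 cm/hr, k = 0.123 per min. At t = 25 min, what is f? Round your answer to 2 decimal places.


Step 1: f = fc + (f0 - fc) * exp(-k * t)
Step 2: exp(-0.123 * 25) = 0.04619
Step 3: f = 2.8 + (18.3 - 2.8) * 0.04619
Step 4: f = 2.8 + 15.5 * 0.04619
Step 5: f = 3.52 cm/hr

3.52


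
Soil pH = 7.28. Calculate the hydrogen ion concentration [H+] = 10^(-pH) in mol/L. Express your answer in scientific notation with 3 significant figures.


Step 1: [H+] = 10^(-pH)
Step 2: [H+] = 10^(-7.28)
Step 3: [H+] = 5.25e-08 mol/L

5.25e-08


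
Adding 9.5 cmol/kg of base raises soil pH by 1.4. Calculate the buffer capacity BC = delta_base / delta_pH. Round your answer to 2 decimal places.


Step 1: BC = change in base / change in pH
Step 2: BC = 9.5 / 1.4
Step 3: BC = 6.79 cmol/(kg*pH unit)

6.79


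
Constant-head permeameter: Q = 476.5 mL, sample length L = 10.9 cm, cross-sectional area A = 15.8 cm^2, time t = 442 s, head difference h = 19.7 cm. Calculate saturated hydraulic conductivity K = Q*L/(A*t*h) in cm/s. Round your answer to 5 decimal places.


Step 1: K = Q * L / (A * t * h)
Step 2: Numerator = 476.5 * 10.9 = 5193.85
Step 3: Denominator = 15.8 * 442 * 19.7 = 137576.92
Step 4: K = 5193.85 / 137576.92 = 0.03775 cm/s

0.03775


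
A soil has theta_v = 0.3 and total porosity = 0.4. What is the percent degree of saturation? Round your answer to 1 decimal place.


Step 1: S = 100 * theta_v / n
Step 2: S = 100 * 0.3 / 0.4
Step 3: S = 75.0%

75.0


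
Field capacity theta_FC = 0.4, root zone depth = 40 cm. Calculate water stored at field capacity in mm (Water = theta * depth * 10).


Step 1: Water (mm) = theta_FC * depth (cm) * 10
Step 2: Water = 0.4 * 40 * 10
Step 3: Water = 160.0 mm

160.0


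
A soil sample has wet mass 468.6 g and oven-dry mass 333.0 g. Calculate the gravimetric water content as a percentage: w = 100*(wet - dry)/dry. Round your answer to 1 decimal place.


Step 1: Water mass = wet - dry = 468.6 - 333.0 = 135.6 g
Step 2: w = 100 * water mass / dry mass
Step 3: w = 100 * 135.6 / 333.0 = 40.7%

40.7


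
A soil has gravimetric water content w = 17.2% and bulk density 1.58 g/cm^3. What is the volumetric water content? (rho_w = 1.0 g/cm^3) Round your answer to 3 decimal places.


Step 1: theta = (w / 100) * BD / rho_w
Step 2: theta = (17.2 / 100) * 1.58 / 1.0
Step 3: theta = 0.172 * 1.58
Step 4: theta = 0.272

0.272


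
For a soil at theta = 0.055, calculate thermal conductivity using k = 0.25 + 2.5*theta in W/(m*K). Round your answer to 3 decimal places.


Step 1: k = 0.25 + 2.5 * theta
Step 2: k = 0.25 + 2.5 * 0.055
Step 3: k = 0.25 + 0.138
Step 4: k = 0.388 W/(m*K)

0.388


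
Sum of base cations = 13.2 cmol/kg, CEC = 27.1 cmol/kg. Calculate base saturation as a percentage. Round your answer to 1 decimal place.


Step 1: BS = 100 * (sum of bases) / CEC
Step 2: BS = 100 * 13.2 / 27.1
Step 3: BS = 48.7%

48.7


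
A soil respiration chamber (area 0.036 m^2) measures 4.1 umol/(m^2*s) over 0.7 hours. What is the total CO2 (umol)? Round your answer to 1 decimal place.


Step 1: Convert time to seconds: 0.7 hr * 3600 = 2520.0 s
Step 2: Total = flux * area * time_s
Step 3: Total = 4.1 * 0.036 * 2520.0
Step 4: Total = 372.0 umol

372.0


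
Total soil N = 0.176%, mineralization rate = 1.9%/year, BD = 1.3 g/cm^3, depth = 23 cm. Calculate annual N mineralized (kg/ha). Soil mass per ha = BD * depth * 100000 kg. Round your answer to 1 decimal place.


Step 1: Soil mass per ha = BD * depth * 100000 = 1.3 * 23 * 100000 = 2990000 kg
Step 2: Total N pool = soil mass * N%/100 = 2990000 * 0.176/100 = 5262.4 kg/ha
Step 3: N mineralized = N pool * rate%/100 = 5262.4 * 1.9/100 = 100.0 kg/ha/yr

100.0


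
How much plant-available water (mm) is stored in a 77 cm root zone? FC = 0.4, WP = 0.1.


Step 1: Available water = (FC - WP) * depth * 10
Step 2: AW = (0.4 - 0.1) * 77 * 10
Step 3: AW = 0.3 * 77 * 10
Step 4: AW = 231.0 mm

231.0


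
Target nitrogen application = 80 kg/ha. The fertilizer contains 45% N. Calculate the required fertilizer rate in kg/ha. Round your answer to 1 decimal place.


Step 1: Fertilizer rate = target N / (N content / 100)
Step 2: Rate = 80 / (45 / 100)
Step 3: Rate = 80 / 0.45
Step 4: Rate = 177.8 kg/ha

177.8


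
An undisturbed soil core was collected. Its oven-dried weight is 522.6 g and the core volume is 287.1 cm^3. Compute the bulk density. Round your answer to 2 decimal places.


Step 1: Identify the formula: BD = dry mass / volume
Step 2: Substitute values: BD = 522.6 / 287.1
Step 3: BD = 1.82 g/cm^3

1.82


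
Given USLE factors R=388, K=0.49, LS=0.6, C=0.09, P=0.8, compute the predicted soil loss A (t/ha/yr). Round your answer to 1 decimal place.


Step 1: A = R * K * LS * C * P
Step 2: R * K = 388 * 0.49 = 190.12
Step 3: (R*K) * LS = 190.12 * 0.6 = 114.072
Step 4: * C * P = 114.072 * 0.09 * 0.8 = 8.2
Step 5: A = 8.2 t/(ha*yr)

8.2


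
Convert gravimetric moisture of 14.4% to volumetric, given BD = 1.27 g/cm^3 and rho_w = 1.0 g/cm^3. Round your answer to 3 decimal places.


Step 1: theta = (w / 100) * BD / rho_w
Step 2: theta = (14.4 / 100) * 1.27 / 1.0
Step 3: theta = 0.144 * 1.27
Step 4: theta = 0.183

0.183


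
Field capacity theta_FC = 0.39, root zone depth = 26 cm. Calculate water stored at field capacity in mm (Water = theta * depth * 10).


Step 1: Water (mm) = theta_FC * depth (cm) * 10
Step 2: Water = 0.39 * 26 * 10
Step 3: Water = 101.4 mm

101.4


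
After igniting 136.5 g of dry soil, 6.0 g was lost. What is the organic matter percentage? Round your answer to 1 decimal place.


Step 1: OM% = 100 * LOI / sample mass
Step 2: OM = 100 * 6.0 / 136.5
Step 3: OM = 4.4%

4.4


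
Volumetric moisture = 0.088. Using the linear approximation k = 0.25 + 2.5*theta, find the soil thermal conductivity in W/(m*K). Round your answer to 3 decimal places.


Step 1: k = 0.25 + 2.5 * theta
Step 2: k = 0.25 + 2.5 * 0.088
Step 3: k = 0.25 + 0.22
Step 4: k = 0.47 W/(m*K)

0.47


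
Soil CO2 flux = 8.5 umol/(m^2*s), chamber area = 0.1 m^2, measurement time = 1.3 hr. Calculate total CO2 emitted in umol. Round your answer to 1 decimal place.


Step 1: Convert time to seconds: 1.3 hr * 3600 = 4680.0 s
Step 2: Total = flux * area * time_s
Step 3: Total = 8.5 * 0.1 * 4680.0
Step 4: Total = 3978.0 umol

3978.0


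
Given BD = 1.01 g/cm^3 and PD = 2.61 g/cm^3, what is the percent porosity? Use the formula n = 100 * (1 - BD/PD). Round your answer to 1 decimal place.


Step 1: Formula: n = 100 * (1 - BD / PD)
Step 2: n = 100 * (1 - 1.01 / 2.61)
Step 3: n = 100 * (1 - 0.38697)
Step 4: n = 61.3%

61.3


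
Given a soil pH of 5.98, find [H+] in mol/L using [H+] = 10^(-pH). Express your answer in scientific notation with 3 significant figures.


Step 1: [H+] = 10^(-pH)
Step 2: [H+] = 10^(-5.98)
Step 3: [H+] = 1.05e-06 mol/L

1.05e-06


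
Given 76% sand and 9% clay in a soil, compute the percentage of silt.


Step 1: sand + silt + clay = 100%
Step 2: silt = 100 - sand - clay
Step 3: silt = 100 - 76 - 9
Step 4: silt = 15%

15


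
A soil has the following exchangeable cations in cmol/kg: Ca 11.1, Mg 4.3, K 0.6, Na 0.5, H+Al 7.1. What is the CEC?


Step 1: CEC = Ca + Mg + K + Na + (H+Al)
Step 2: CEC = 11.1 + 4.3 + 0.6 + 0.5 + 7.1
Step 3: CEC = 23.6 cmol/kg

23.6


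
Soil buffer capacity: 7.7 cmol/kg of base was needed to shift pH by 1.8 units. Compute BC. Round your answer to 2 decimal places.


Step 1: BC = change in base / change in pH
Step 2: BC = 7.7 / 1.8
Step 3: BC = 4.28 cmol/(kg*pH unit)

4.28


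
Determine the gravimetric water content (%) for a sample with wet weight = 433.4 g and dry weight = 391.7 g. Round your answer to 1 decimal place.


Step 1: Water mass = wet - dry = 433.4 - 391.7 = 41.7 g
Step 2: w = 100 * water mass / dry mass
Step 3: w = 100 * 41.7 / 391.7 = 10.6%

10.6


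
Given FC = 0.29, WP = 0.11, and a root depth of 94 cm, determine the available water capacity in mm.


Step 1: Available water = (FC - WP) * depth * 10
Step 2: AW = (0.29 - 0.11) * 94 * 10
Step 3: AW = 0.18 * 94 * 10
Step 4: AW = 169.2 mm

169.2


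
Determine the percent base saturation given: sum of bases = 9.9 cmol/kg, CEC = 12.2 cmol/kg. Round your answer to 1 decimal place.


Step 1: BS = 100 * (sum of bases) / CEC
Step 2: BS = 100 * 9.9 / 12.2
Step 3: BS = 81.1%

81.1


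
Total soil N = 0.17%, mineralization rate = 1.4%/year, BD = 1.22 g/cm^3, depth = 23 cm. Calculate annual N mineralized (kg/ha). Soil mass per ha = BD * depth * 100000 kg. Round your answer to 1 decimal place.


Step 1: Soil mass per ha = BD * depth * 100000 = 1.22 * 23 * 100000 = 2806000 kg
Step 2: Total N pool = soil mass * N%/100 = 2806000 * 0.17/100 = 4770.2 kg/ha
Step 3: N mineralized = N pool * rate%/100 = 4770.2 * 1.4/100 = 66.8 kg/ha/yr

66.8


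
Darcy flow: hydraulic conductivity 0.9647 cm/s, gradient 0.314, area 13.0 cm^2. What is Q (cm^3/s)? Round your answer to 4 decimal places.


Step 1: Apply Darcy's law: Q = K * i * A
Step 2: Q = 0.9647 * 0.314 * 13.0
Step 3: Q = 3.9379 cm^3/s

3.9379


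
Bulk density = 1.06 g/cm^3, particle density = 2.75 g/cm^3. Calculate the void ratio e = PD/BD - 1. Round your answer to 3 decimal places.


Step 1: e = PD / BD - 1
Step 2: e = 2.75 / 1.06 - 1
Step 3: e = 2.59434 - 1
Step 4: e = 1.594

1.594


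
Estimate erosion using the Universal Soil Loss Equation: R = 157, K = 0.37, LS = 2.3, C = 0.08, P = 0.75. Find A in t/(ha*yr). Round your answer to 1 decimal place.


Step 1: A = R * K * LS * C * P
Step 2: R * K = 157 * 0.37 = 58.09
Step 3: (R*K) * LS = 58.09 * 2.3 = 133.607
Step 4: * C * P = 133.607 * 0.08 * 0.75 = 8.0
Step 5: A = 8.0 t/(ha*yr)

8.0


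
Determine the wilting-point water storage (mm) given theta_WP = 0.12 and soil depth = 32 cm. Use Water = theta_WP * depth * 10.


Step 1: Water (mm) = theta_WP * depth * 10
Step 2: Water = 0.12 * 32 * 10
Step 3: Water = 38.4 mm

38.4


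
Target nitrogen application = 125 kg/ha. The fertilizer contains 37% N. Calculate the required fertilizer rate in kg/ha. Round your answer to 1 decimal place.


Step 1: Fertilizer rate = target N / (N content / 100)
Step 2: Rate = 125 / (37 / 100)
Step 3: Rate = 125 / 0.37
Step 4: Rate = 337.8 kg/ha

337.8


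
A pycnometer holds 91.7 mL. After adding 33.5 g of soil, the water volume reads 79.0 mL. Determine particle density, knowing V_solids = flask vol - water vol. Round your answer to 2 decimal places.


Step 1: Volume of solids = flask volume - water volume with soil
Step 2: V_solids = 91.7 - 79.0 = 12.7 mL
Step 3: Particle density = mass / V_solids = 33.5 / 12.7 = 2.64 g/cm^3

2.64


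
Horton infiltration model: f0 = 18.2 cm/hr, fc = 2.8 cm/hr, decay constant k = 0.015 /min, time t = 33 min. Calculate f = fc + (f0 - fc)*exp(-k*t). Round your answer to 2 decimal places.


Step 1: f = fc + (f0 - fc) * exp(-k * t)
Step 2: exp(-0.015 * 33) = 0.609571
Step 3: f = 2.8 + (18.2 - 2.8) * 0.609571
Step 4: f = 2.8 + 15.4 * 0.609571
Step 5: f = 12.19 cm/hr

12.19


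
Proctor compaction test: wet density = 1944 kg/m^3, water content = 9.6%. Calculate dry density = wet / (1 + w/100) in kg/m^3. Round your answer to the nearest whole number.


Step 1: Dry density = wet density / (1 + w/100)
Step 2: Dry density = 1944 / (1 + 9.6/100)
Step 3: Dry density = 1944 / 1.096
Step 4: Dry density = 1774 kg/m^3

1774


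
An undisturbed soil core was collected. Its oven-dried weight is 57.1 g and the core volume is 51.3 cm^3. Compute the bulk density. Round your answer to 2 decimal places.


Step 1: Identify the formula: BD = dry mass / volume
Step 2: Substitute values: BD = 57.1 / 51.3
Step 3: BD = 1.11 g/cm^3

1.11


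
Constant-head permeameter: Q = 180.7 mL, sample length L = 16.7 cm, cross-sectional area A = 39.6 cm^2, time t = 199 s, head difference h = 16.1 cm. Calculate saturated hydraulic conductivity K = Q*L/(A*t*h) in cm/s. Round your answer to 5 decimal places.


Step 1: K = Q * L / (A * t * h)
Step 2: Numerator = 180.7 * 16.7 = 3017.69
Step 3: Denominator = 39.6 * 199 * 16.1 = 126874.44
Step 4: K = 3017.69 / 126874.44 = 0.02378 cm/s

0.02378


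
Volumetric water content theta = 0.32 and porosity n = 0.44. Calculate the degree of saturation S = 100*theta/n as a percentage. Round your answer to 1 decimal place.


Step 1: S = 100 * theta_v / n
Step 2: S = 100 * 0.32 / 0.44
Step 3: S = 72.7%

72.7


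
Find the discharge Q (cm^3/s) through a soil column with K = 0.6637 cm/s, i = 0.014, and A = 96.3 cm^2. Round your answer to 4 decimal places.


Step 1: Apply Darcy's law: Q = K * i * A
Step 2: Q = 0.6637 * 0.014 * 96.3
Step 3: Q = 0.8948 cm^3/s

0.8948


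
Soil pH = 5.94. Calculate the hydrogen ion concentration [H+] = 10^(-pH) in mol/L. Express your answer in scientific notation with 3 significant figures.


Step 1: [H+] = 10^(-pH)
Step 2: [H+] = 10^(-5.94)
Step 3: [H+] = 1.15e-06 mol/L

1.15e-06


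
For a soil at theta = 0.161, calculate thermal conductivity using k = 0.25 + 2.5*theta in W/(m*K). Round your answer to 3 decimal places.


Step 1: k = 0.25 + 2.5 * theta
Step 2: k = 0.25 + 2.5 * 0.161
Step 3: k = 0.25 + 0.403
Step 4: k = 0.653 W/(m*K)

0.653


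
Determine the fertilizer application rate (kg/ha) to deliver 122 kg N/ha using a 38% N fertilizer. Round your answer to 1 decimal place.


Step 1: Fertilizer rate = target N / (N content / 100)
Step 2: Rate = 122 / (38 / 100)
Step 3: Rate = 122 / 0.38
Step 4: Rate = 321.1 kg/ha

321.1


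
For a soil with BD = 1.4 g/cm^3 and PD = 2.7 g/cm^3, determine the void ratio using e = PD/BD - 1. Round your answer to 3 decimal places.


Step 1: e = PD / BD - 1
Step 2: e = 2.7 / 1.4 - 1
Step 3: e = 1.92857 - 1
Step 4: e = 0.929

0.929


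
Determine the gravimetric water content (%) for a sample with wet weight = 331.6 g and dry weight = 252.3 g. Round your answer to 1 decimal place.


Step 1: Water mass = wet - dry = 331.6 - 252.3 = 79.3 g
Step 2: w = 100 * water mass / dry mass
Step 3: w = 100 * 79.3 / 252.3 = 31.4%

31.4


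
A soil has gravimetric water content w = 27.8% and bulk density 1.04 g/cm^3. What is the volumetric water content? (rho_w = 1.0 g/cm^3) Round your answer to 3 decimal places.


Step 1: theta = (w / 100) * BD / rho_w
Step 2: theta = (27.8 / 100) * 1.04 / 1.0
Step 3: theta = 0.278 * 1.04
Step 4: theta = 0.289

0.289


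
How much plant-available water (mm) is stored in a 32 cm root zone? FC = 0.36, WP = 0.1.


Step 1: Available water = (FC - WP) * depth * 10
Step 2: AW = (0.36 - 0.1) * 32 * 10
Step 3: AW = 0.26 * 32 * 10
Step 4: AW = 83.2 mm

83.2


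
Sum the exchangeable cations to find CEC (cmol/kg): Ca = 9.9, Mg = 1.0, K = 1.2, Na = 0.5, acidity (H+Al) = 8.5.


Step 1: CEC = Ca + Mg + K + Na + (H+Al)
Step 2: CEC = 9.9 + 1.0 + 1.2 + 0.5 + 8.5
Step 3: CEC = 21.1 cmol/kg

21.1


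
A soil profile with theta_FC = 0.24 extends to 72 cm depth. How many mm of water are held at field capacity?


Step 1: Water (mm) = theta_FC * depth (cm) * 10
Step 2: Water = 0.24 * 72 * 10
Step 3: Water = 172.8 mm

172.8


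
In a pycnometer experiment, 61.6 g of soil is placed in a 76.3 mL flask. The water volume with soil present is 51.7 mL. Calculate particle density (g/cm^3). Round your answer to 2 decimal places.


Step 1: Volume of solids = flask volume - water volume with soil
Step 2: V_solids = 76.3 - 51.7 = 24.6 mL
Step 3: Particle density = mass / V_solids = 61.6 / 24.6 = 2.5 g/cm^3

2.5


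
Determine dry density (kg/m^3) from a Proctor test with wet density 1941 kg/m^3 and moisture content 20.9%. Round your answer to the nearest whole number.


Step 1: Dry density = wet density / (1 + w/100)
Step 2: Dry density = 1941 / (1 + 20.9/100)
Step 3: Dry density = 1941 / 1.209
Step 4: Dry density = 1605 kg/m^3

1605


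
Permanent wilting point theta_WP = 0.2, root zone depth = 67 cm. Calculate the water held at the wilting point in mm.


Step 1: Water (mm) = theta_WP * depth * 10
Step 2: Water = 0.2 * 67 * 10
Step 3: Water = 134.0 mm

134.0


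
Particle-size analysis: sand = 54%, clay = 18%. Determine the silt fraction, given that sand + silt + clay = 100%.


Step 1: sand + silt + clay = 100%
Step 2: silt = 100 - sand - clay
Step 3: silt = 100 - 54 - 18
Step 4: silt = 28%

28


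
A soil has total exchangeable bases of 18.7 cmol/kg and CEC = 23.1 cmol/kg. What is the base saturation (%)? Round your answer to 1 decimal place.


Step 1: BS = 100 * (sum of bases) / CEC
Step 2: BS = 100 * 18.7 / 23.1
Step 3: BS = 81.0%

81.0


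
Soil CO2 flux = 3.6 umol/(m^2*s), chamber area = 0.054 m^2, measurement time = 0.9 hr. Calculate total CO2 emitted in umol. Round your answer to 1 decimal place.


Step 1: Convert time to seconds: 0.9 hr * 3600 = 3240.0 s
Step 2: Total = flux * area * time_s
Step 3: Total = 3.6 * 0.054 * 3240.0
Step 4: Total = 629.9 umol

629.9


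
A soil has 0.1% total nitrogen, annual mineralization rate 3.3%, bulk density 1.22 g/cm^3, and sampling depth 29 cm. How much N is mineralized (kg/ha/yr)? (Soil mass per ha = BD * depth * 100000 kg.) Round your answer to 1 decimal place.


Step 1: Soil mass per ha = BD * depth * 100000 = 1.22 * 29 * 100000 = 3538000 kg
Step 2: Total N pool = soil mass * N%/100 = 3538000 * 0.1/100 = 3538.0 kg/ha
Step 3: N mineralized = N pool * rate%/100 = 3538.0 * 3.3/100 = 116.8 kg/ha/yr

116.8


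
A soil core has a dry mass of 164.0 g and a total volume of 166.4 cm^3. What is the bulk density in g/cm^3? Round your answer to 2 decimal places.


Step 1: Identify the formula: BD = dry mass / volume
Step 2: Substitute values: BD = 164.0 / 166.4
Step 3: BD = 0.99 g/cm^3

0.99


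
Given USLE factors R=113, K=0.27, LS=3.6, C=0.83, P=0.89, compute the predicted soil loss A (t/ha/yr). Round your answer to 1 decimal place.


Step 1: A = R * K * LS * C * P
Step 2: R * K = 113 * 0.27 = 30.51
Step 3: (R*K) * LS = 30.51 * 3.6 = 109.836
Step 4: * C * P = 109.836 * 0.83 * 0.89 = 81.1
Step 5: A = 81.1 t/(ha*yr)

81.1


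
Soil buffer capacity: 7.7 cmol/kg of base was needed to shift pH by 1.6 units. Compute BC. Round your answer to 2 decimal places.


Step 1: BC = change in base / change in pH
Step 2: BC = 7.7 / 1.6
Step 3: BC = 4.81 cmol/(kg*pH unit)

4.81


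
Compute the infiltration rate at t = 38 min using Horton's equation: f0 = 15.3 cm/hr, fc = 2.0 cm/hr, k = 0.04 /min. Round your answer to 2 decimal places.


Step 1: f = fc + (f0 - fc) * exp(-k * t)
Step 2: exp(-0.04 * 38) = 0.218712
Step 3: f = 2.0 + (15.3 - 2.0) * 0.218712
Step 4: f = 2.0 + 13.3 * 0.218712
Step 5: f = 4.91 cm/hr

4.91


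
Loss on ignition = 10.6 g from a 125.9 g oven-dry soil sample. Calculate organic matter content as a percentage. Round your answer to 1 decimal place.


Step 1: OM% = 100 * LOI / sample mass
Step 2: OM = 100 * 10.6 / 125.9
Step 3: OM = 8.4%

8.4


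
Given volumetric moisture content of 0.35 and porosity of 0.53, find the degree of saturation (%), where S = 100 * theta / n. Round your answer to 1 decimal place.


Step 1: S = 100 * theta_v / n
Step 2: S = 100 * 0.35 / 0.53
Step 3: S = 66.0%

66.0


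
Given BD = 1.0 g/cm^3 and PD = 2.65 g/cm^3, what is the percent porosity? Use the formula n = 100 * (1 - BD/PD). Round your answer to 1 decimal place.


Step 1: Formula: n = 100 * (1 - BD / PD)
Step 2: n = 100 * (1 - 1.0 / 2.65)
Step 3: n = 100 * (1 - 0.37736)
Step 4: n = 62.3%

62.3


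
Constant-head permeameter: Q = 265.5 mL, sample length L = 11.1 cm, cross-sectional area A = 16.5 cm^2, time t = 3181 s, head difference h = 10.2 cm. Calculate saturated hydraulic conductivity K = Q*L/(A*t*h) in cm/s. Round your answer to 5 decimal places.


Step 1: K = Q * L / (A * t * h)
Step 2: Numerator = 265.5 * 11.1 = 2947.05
Step 3: Denominator = 16.5 * 3181 * 10.2 = 535362.3
Step 4: K = 2947.05 / 535362.3 = 0.0055 cm/s

0.0055


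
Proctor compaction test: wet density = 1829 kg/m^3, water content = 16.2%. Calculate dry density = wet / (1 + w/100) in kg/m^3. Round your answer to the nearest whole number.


Step 1: Dry density = wet density / (1 + w/100)
Step 2: Dry density = 1829 / (1 + 16.2/100)
Step 3: Dry density = 1829 / 1.162
Step 4: Dry density = 1574 kg/m^3

1574


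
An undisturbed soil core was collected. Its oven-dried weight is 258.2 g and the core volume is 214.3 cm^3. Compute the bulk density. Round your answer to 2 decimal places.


Step 1: Identify the formula: BD = dry mass / volume
Step 2: Substitute values: BD = 258.2 / 214.3
Step 3: BD = 1.2 g/cm^3

1.2


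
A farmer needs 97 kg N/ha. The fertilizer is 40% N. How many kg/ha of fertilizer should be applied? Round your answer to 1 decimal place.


Step 1: Fertilizer rate = target N / (N content / 100)
Step 2: Rate = 97 / (40 / 100)
Step 3: Rate = 97 / 0.4
Step 4: Rate = 242.5 kg/ha

242.5


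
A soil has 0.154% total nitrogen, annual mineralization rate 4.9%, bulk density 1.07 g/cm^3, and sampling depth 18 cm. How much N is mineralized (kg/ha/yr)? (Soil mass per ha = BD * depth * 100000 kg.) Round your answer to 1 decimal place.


Step 1: Soil mass per ha = BD * depth * 100000 = 1.07 * 18 * 100000 = 1926000 kg
Step 2: Total N pool = soil mass * N%/100 = 1926000 * 0.154/100 = 2966.04 kg/ha
Step 3: N mineralized = N pool * rate%/100 = 2966.04 * 4.9/100 = 145.3 kg/ha/yr

145.3


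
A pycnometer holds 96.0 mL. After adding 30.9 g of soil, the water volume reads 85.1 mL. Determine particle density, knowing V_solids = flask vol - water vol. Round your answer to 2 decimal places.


Step 1: Volume of solids = flask volume - water volume with soil
Step 2: V_solids = 96.0 - 85.1 = 10.9 mL
Step 3: Particle density = mass / V_solids = 30.9 / 10.9 = 2.83 g/cm^3

2.83


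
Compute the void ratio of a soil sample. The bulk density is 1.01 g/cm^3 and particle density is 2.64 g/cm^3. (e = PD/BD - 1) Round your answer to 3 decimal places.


Step 1: e = PD / BD - 1
Step 2: e = 2.64 / 1.01 - 1
Step 3: e = 2.61386 - 1
Step 4: e = 1.614

1.614


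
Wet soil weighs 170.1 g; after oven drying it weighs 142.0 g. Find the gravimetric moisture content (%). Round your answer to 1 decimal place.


Step 1: Water mass = wet - dry = 170.1 - 142.0 = 28.1 g
Step 2: w = 100 * water mass / dry mass
Step 3: w = 100 * 28.1 / 142.0 = 19.8%

19.8


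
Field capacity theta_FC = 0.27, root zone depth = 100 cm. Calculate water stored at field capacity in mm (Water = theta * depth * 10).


Step 1: Water (mm) = theta_FC * depth (cm) * 10
Step 2: Water = 0.27 * 100 * 10
Step 3: Water = 270.0 mm

270.0


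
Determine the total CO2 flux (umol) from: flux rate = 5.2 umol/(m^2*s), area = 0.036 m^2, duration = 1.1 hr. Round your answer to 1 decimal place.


Step 1: Convert time to seconds: 1.1 hr * 3600 = 3960.0 s
Step 2: Total = flux * area * time_s
Step 3: Total = 5.2 * 0.036 * 3960.0
Step 4: Total = 741.3 umol

741.3


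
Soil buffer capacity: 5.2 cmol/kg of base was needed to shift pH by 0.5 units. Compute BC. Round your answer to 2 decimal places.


Step 1: BC = change in base / change in pH
Step 2: BC = 5.2 / 0.5
Step 3: BC = 10.4 cmol/(kg*pH unit)

10.4


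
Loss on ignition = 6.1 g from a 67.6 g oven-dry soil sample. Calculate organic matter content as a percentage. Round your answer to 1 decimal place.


Step 1: OM% = 100 * LOI / sample mass
Step 2: OM = 100 * 6.1 / 67.6
Step 3: OM = 9.0%

9.0


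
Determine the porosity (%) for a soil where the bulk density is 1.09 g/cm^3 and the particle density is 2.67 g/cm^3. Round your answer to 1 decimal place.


Step 1: Formula: n = 100 * (1 - BD / PD)
Step 2: n = 100 * (1 - 1.09 / 2.67)
Step 3: n = 100 * (1 - 0.40824)
Step 4: n = 59.2%

59.2


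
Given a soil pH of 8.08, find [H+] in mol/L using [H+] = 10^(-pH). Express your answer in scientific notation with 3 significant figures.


Step 1: [H+] = 10^(-pH)
Step 2: [H+] = 10^(-8.08)
Step 3: [H+] = 8.32e-09 mol/L

8.32e-09


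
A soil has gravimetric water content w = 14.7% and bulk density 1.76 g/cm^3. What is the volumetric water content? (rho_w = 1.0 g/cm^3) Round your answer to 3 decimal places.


Step 1: theta = (w / 100) * BD / rho_w
Step 2: theta = (14.7 / 100) * 1.76 / 1.0
Step 3: theta = 0.147 * 1.76
Step 4: theta = 0.259

0.259


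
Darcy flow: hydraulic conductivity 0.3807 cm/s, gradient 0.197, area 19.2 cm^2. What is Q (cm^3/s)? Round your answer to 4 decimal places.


Step 1: Apply Darcy's law: Q = K * i * A
Step 2: Q = 0.3807 * 0.197 * 19.2
Step 3: Q = 1.44 cm^3/s

1.44


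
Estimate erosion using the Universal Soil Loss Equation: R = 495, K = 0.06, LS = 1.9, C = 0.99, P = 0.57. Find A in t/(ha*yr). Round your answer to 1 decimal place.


Step 1: A = R * K * LS * C * P
Step 2: R * K = 495 * 0.06 = 29.7
Step 3: (R*K) * LS = 29.7 * 1.9 = 56.43
Step 4: * C * P = 56.43 * 0.99 * 0.57 = 31.8
Step 5: A = 31.8 t/(ha*yr)

31.8


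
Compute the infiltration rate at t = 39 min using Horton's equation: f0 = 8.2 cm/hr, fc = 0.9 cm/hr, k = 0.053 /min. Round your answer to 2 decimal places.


Step 1: f = fc + (f0 - fc) * exp(-k * t)
Step 2: exp(-0.053 * 39) = 0.126565
Step 3: f = 0.9 + (8.2 - 0.9) * 0.126565
Step 4: f = 0.9 + 7.3 * 0.126565
Step 5: f = 1.82 cm/hr

1.82


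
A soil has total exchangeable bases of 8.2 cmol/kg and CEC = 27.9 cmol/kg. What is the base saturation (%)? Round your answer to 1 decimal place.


Step 1: BS = 100 * (sum of bases) / CEC
Step 2: BS = 100 * 8.2 / 27.9
Step 3: BS = 29.4%

29.4


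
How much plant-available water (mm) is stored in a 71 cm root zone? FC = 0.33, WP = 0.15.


Step 1: Available water = (FC - WP) * depth * 10
Step 2: AW = (0.33 - 0.15) * 71 * 10
Step 3: AW = 0.18 * 71 * 10
Step 4: AW = 127.8 mm

127.8


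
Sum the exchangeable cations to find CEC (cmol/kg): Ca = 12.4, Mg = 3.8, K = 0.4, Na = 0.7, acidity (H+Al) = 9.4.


Step 1: CEC = Ca + Mg + K + Na + (H+Al)
Step 2: CEC = 12.4 + 3.8 + 0.4 + 0.7 + 9.4
Step 3: CEC = 26.7 cmol/kg

26.7


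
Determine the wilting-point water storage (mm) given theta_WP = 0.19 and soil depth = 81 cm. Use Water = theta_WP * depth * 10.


Step 1: Water (mm) = theta_WP * depth * 10
Step 2: Water = 0.19 * 81 * 10
Step 3: Water = 153.9 mm

153.9


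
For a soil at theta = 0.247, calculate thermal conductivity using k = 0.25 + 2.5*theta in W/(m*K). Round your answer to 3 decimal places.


Step 1: k = 0.25 + 2.5 * theta
Step 2: k = 0.25 + 2.5 * 0.247
Step 3: k = 0.25 + 0.618
Step 4: k = 0.868 W/(m*K)

0.868


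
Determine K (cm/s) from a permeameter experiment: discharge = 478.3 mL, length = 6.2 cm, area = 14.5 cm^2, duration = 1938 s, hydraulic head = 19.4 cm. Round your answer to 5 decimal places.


Step 1: K = Q * L / (A * t * h)
Step 2: Numerator = 478.3 * 6.2 = 2965.46
Step 3: Denominator = 14.5 * 1938 * 19.4 = 545159.4
Step 4: K = 2965.46 / 545159.4 = 0.00544 cm/s

0.00544


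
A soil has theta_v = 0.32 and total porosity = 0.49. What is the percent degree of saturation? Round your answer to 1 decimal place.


Step 1: S = 100 * theta_v / n
Step 2: S = 100 * 0.32 / 0.49
Step 3: S = 65.3%

65.3


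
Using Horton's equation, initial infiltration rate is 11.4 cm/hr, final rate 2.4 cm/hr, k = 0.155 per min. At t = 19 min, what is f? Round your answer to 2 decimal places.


Step 1: f = fc + (f0 - fc) * exp(-k * t)
Step 2: exp(-0.155 * 19) = 0.052602
Step 3: f = 2.4 + (11.4 - 2.4) * 0.052602
Step 4: f = 2.4 + 9.0 * 0.052602
Step 5: f = 2.87 cm/hr

2.87
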